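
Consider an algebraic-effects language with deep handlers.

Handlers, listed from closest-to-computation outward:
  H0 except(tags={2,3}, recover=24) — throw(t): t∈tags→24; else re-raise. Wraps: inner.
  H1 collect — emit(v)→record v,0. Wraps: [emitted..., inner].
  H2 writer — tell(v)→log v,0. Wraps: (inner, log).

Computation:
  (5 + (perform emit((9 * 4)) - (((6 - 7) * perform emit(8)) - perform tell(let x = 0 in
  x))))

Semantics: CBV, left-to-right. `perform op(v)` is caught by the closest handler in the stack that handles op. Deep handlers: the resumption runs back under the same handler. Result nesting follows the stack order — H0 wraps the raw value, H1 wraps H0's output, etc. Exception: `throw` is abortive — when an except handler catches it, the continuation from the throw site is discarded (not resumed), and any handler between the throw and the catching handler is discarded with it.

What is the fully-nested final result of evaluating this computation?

Answer: ([36, 8, 5], (0))

Working:
emit(36) @ H1 ⇒ out+=36
emit(8) @ H1 ⇒ out+=8
tell(0) @ H2 ⇒ log+=0
H0 returns 5
H1 returns [36, 8, 5]
H2 returns ([36, 8, 5], (0))
= ([36, 8, 5], (0))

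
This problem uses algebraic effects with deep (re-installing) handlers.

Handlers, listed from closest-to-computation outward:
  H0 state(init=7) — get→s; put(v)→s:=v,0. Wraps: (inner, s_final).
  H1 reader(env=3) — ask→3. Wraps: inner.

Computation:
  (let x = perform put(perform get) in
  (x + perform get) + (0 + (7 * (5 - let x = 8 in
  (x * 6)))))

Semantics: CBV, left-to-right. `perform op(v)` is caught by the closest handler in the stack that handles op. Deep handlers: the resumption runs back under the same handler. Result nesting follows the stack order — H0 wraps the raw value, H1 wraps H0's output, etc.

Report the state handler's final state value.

Step-by-step:
get @ H0 ⇒ 7
put(7) @ H0 ⇒ s:=7
get @ H0 ⇒ 7
H0 returns (-294, 7)
H1 returns (-294, 7)
= (-294, 7)

Answer: 7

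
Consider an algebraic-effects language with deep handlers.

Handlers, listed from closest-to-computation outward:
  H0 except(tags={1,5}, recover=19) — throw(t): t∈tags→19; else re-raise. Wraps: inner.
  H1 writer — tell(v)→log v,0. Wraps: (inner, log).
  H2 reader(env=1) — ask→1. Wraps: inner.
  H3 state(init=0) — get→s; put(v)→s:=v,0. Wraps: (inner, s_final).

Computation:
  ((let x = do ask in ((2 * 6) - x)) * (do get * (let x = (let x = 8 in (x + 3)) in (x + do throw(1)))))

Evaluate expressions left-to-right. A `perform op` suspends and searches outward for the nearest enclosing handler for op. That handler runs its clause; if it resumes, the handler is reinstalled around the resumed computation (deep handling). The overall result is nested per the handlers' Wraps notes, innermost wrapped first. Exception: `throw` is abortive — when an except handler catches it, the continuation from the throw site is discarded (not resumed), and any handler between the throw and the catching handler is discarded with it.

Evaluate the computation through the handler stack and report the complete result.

Answer: ((19, ()), 0)

Evaluation trace:
ask @ H2 ⇒ 1
get @ H3 ⇒ 0
throw(1) @ H0 caught ⇒ 19
H1 returns (19, ())
H2 returns (19, ())
H3 returns ((19, ()), 0)
= ((19, ()), 0)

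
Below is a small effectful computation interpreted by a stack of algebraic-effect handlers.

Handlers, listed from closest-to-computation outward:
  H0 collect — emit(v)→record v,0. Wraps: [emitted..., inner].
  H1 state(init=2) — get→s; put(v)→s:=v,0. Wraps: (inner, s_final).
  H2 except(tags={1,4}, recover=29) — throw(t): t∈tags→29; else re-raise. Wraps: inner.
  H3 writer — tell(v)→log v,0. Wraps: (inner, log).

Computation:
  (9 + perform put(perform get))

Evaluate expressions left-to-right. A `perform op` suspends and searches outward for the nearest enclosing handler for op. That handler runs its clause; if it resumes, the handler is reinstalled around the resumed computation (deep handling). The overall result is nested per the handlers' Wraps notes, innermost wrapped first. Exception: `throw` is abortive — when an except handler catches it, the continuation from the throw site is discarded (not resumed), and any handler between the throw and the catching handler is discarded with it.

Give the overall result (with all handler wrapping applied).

Evaluation trace:
get @ H1 ⇒ 2
put(2) @ H1 ⇒ s:=2
H0 returns [9]
H1 returns ([9], 2)
H2 returns ([9], 2)
H3 returns (([9], 2), ())
= (([9], 2), ())

Answer: (([9], 2), ())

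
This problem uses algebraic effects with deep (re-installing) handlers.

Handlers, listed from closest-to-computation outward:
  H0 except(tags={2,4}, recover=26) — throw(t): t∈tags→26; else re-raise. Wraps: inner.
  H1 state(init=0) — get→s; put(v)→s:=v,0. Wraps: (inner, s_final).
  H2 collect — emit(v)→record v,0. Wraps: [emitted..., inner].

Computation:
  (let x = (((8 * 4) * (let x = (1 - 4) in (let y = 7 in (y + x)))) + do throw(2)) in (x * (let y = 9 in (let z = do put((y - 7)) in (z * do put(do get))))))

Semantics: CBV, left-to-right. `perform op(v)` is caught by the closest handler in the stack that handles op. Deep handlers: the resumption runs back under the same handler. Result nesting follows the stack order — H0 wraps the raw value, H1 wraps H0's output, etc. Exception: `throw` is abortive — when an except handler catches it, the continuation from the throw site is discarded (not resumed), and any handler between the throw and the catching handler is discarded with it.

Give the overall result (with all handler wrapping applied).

Working:
throw(2) @ H0 caught ⇒ 26
H1 returns (26, 0)
H2 returns [(26, 0)]
= [(26, 0)]

Answer: [(26, 0)]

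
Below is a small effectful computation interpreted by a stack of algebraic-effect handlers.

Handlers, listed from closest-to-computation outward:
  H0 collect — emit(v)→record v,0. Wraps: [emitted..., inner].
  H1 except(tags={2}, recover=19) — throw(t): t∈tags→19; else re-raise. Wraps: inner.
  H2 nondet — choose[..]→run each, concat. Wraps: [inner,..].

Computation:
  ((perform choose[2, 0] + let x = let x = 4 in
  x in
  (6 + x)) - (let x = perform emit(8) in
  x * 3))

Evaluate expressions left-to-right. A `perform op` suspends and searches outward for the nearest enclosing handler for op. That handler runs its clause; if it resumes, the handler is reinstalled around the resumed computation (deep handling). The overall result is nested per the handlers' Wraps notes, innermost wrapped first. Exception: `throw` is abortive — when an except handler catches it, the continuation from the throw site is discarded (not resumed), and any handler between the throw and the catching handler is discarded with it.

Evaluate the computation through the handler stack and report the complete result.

Answer: [[8, 12], [8, 10]]

Working:
choose[2, 0] @ H2
  branch[0] choose=2:
    emit(8) @ H0 ⇒ out+=8
    H0 returns [8, 12]
    H1 returns [8, 12]
    H2 returns [[8, 12]]
  branch[1] choose=0:
    emit(8) @ H0 ⇒ out+=8
    H0 returns [8, 10]
    H1 returns [8, 10]
    H2 returns [[8, 10]]
= [[8, 12], [8, 10]]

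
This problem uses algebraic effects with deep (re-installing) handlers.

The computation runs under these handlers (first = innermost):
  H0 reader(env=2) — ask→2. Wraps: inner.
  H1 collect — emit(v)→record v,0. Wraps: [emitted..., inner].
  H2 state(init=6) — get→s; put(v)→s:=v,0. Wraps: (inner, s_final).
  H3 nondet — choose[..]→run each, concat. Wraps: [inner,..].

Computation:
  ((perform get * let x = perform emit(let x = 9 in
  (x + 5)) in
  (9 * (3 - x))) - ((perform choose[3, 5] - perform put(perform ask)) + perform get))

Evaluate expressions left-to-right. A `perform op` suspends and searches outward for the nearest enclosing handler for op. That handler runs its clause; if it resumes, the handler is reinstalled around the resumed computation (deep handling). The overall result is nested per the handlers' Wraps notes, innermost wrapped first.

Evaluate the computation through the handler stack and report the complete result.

Evaluation trace:
get @ H2 ⇒ 6
emit(14) @ H1 ⇒ out+=14
choose[3, 5] @ H3
  branch[0] choose=3:
    ask @ H0 ⇒ 2
    put(2) @ H2 ⇒ s:=2
    get @ H2 ⇒ 2
    H0 returns 157
    H1 returns [14, 157]
    H2 returns ([14, 157], 2)
    H3 returns [([14, 157], 2)]
  branch[1] choose=5:
    ask @ H0 ⇒ 2
    put(2) @ H2 ⇒ s:=2
    get @ H2 ⇒ 2
    H0 returns 155
    H1 returns [14, 155]
    H2 returns ([14, 155], 2)
    H3 returns [([14, 155], 2)]
= [([14, 157], 2), ([14, 155], 2)]

Answer: [([14, 157], 2), ([14, 155], 2)]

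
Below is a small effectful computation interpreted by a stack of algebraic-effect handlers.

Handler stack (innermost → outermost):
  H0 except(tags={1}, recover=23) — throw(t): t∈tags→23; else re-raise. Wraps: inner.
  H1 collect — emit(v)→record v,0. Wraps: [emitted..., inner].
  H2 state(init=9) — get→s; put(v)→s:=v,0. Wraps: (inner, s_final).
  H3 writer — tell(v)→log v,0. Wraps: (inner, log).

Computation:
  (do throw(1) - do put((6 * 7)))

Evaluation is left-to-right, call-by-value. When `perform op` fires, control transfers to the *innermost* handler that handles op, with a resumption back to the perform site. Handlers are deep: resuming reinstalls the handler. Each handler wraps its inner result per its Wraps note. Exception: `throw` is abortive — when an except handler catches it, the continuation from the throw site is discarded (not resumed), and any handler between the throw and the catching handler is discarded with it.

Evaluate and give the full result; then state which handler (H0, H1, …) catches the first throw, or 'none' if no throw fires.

Step-by-step:
throw(1) @ H0 caught ⇒ 23
H1 returns [23]
H2 returns ([23], 9)
H3 returns (([23], 9), ())
= (([23], 9), ())

Answer: (([23], 9), ()) ; first throw caught by: H0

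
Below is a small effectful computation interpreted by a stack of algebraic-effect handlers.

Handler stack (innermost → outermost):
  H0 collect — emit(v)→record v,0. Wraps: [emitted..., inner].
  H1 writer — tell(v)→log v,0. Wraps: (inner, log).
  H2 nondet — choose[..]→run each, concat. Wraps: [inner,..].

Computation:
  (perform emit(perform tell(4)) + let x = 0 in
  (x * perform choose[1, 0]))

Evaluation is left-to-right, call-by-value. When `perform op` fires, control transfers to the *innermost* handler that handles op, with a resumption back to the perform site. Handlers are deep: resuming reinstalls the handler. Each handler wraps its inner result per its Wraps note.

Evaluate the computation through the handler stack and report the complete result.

Step-by-step:
tell(4) @ H1 ⇒ log+=4
emit(0) @ H0 ⇒ out+=0
choose[1, 0] @ H2
  branch[0] choose=1:
    H0 returns [0, 0]
    H1 returns ([0, 0], (4))
    H2 returns [([0, 0], (4))]
  branch[1] choose=0:
    H0 returns [0, 0]
    H1 returns ([0, 0], (4))
    H2 returns [([0, 0], (4))]
= [([0, 0], (4)), ([0, 0], (4))]

Answer: [([0, 0], (4)), ([0, 0], (4))]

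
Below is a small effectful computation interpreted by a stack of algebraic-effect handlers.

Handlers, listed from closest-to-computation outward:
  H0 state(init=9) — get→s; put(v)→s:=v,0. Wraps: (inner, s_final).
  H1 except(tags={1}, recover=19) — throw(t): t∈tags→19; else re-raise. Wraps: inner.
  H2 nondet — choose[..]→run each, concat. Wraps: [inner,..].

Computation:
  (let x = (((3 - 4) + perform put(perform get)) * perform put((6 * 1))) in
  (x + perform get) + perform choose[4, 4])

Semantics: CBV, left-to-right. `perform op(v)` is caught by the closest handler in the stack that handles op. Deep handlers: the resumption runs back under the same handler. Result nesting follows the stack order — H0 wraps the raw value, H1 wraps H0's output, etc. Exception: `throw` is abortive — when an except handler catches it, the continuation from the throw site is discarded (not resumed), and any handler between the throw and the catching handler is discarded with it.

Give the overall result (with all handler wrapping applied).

Step-by-step:
get @ H0 ⇒ 9
put(9) @ H0 ⇒ s:=9
put(6) @ H0 ⇒ s:=6
get @ H0 ⇒ 6
choose[4, 4] @ H2
  branch[0] choose=4:
    H0 returns (10, 6)
    H1 returns (10, 6)
    H2 returns [(10, 6)]
  branch[1] choose=4:
    H0 returns (10, 6)
    H1 returns (10, 6)
    H2 returns [(10, 6)]
= [(10, 6), (10, 6)]

Answer: [(10, 6), (10, 6)]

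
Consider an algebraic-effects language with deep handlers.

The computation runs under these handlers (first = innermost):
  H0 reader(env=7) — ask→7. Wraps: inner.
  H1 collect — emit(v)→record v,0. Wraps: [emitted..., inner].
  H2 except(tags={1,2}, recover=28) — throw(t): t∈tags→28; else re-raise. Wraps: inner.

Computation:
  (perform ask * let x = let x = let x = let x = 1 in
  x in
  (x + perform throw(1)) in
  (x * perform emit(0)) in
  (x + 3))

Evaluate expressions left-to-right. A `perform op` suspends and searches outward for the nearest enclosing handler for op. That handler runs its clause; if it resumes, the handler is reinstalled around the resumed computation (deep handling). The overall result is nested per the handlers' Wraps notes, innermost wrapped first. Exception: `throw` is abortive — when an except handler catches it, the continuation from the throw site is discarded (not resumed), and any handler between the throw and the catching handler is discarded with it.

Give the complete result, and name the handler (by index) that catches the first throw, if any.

Answer: 28 ; first throw caught by: H2

Step-by-step:
ask @ H0 ⇒ 7
throw(1) @ H2 caught ⇒ 28
= 28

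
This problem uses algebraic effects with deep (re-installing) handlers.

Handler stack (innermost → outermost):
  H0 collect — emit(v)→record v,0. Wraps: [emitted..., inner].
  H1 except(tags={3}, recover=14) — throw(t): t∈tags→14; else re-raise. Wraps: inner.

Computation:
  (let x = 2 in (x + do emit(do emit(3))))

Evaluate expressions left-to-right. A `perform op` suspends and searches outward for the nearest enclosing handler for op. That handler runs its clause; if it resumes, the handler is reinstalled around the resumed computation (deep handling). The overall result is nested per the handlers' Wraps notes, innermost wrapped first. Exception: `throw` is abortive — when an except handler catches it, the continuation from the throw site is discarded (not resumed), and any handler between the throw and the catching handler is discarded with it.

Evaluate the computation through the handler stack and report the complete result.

Answer: [3, 0, 2]

Step-by-step:
emit(3) @ H0 ⇒ out+=3
emit(0) @ H0 ⇒ out+=0
H0 returns [3, 0, 2]
H1 returns [3, 0, 2]
= [3, 0, 2]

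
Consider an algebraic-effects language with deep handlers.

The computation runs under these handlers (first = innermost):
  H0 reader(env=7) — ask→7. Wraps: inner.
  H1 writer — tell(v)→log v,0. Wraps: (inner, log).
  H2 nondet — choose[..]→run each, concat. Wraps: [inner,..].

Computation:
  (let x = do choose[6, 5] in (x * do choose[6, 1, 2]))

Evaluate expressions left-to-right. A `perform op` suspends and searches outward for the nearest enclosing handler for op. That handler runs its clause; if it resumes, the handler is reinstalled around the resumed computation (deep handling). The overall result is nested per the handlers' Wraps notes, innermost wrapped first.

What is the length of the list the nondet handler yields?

Answer: 6

Working:
choose[6, 5] @ H2
  branch[0] choose=6:
    choose[6, 1, 2] @ H2
      branch[0] choose=6:
        H0 returns 36
        H1 returns (36, ())
        H2 returns [(36, ())]
      branch[1] choose=1:
        H0 returns 6
        H1 returns (6, ())
        H2 returns [(6, ())]
      branch[2] choose=2:
        H0 returns 12
        H1 returns (12, ())
        H2 returns [(12, ())]
  branch[1] choose=5:
    choose[6, 1, 2] @ H2
      branch[0] choose=6:
        H0 returns 30
        H1 returns (30, ())
        H2 returns [(30, ())]
      branch[1] choose=1:
        H0 returns 5
        H1 returns (5, ())
        H2 returns [(5, ())]
      branch[2] choose=2:
        H0 returns 10
        H1 returns (10, ())
        H2 returns [(10, ())]
= [(36, ()), (6, ()), (12, ()), (30, ()), (5, ()), (10, ())]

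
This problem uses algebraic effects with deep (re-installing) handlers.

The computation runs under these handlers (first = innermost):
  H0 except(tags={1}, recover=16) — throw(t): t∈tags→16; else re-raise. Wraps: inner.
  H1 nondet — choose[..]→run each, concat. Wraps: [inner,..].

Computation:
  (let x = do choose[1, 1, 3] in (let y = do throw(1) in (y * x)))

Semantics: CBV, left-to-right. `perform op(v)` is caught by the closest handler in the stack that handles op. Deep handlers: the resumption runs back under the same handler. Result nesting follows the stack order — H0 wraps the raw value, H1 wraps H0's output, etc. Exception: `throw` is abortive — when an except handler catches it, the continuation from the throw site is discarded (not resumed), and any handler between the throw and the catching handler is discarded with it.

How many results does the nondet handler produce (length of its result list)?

Answer: 3

Working:
choose[1, 1, 3] @ H1
  branch[0] choose=1:
    throw(1) @ H0 caught ⇒ 16
    H1 returns [16]
  branch[1] choose=1:
    throw(1) @ H0 caught ⇒ 16
    H1 returns [16]
  branch[2] choose=3:
    throw(1) @ H0 caught ⇒ 16
    H1 returns [16]
= [16, 16, 16]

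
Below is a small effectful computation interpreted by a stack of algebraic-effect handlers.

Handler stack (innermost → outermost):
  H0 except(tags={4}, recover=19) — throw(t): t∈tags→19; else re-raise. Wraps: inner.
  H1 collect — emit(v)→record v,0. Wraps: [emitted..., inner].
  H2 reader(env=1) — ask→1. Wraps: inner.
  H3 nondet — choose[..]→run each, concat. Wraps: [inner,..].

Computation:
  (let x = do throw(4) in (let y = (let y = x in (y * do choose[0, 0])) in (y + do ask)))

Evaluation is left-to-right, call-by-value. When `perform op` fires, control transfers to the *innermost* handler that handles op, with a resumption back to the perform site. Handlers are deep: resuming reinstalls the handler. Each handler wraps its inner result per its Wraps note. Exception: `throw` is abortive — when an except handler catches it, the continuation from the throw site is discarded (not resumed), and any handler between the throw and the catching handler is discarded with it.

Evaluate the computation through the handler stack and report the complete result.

Answer: [[19]]

Evaluation trace:
throw(4) @ H0 caught ⇒ 19
H1 returns [19]
H2 returns [19]
H3 returns [[19]]
= [[19]]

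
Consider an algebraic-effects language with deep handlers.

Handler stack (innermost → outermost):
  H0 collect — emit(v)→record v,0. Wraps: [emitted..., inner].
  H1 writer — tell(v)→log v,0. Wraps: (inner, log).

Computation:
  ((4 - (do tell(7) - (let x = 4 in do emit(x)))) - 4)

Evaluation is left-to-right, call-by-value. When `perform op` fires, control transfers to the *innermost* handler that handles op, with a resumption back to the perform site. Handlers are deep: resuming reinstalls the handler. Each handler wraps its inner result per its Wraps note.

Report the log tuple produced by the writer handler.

Step-by-step:
tell(7) @ H1 ⇒ log+=7
emit(4) @ H0 ⇒ out+=4
H0 returns [4, 0]
H1 returns ([4, 0], (7))
= ([4, 0], (7))

Answer: (7)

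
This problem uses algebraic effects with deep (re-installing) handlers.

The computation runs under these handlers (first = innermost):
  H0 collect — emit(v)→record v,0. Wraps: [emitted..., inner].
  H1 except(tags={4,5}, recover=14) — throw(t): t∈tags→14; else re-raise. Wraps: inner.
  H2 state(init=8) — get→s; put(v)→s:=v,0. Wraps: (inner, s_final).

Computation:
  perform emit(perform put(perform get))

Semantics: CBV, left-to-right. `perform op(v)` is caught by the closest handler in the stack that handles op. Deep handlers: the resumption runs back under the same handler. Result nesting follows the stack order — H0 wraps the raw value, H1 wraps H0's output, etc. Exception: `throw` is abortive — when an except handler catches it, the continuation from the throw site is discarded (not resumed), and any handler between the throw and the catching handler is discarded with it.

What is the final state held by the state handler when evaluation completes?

Answer: 8

Evaluation trace:
get @ H2 ⇒ 8
put(8) @ H2 ⇒ s:=8
emit(0) @ H0 ⇒ out+=0
H0 returns [0, 0]
H1 returns [0, 0]
H2 returns ([0, 0], 8)
= ([0, 0], 8)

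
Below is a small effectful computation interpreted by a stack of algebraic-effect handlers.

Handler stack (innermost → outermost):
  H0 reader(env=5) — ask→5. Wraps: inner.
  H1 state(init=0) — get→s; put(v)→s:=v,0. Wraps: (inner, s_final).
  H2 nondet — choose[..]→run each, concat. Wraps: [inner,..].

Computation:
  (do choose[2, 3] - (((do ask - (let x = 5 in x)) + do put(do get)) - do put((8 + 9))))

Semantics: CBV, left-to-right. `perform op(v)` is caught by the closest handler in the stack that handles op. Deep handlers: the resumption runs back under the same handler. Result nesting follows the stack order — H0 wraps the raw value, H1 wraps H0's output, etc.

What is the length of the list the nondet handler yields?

Answer: 2

Working:
choose[2, 3] @ H2
  branch[0] choose=2:
    ask @ H0 ⇒ 5
    get @ H1 ⇒ 0
    put(0) @ H1 ⇒ s:=0
    put(17) @ H1 ⇒ s:=17
    H0 returns 2
    H1 returns (2, 17)
    H2 returns [(2, 17)]
  branch[1] choose=3:
    ask @ H0 ⇒ 5
    get @ H1 ⇒ 0
    put(0) @ H1 ⇒ s:=0
    put(17) @ H1 ⇒ s:=17
    H0 returns 3
    H1 returns (3, 17)
    H2 returns [(3, 17)]
= [(2, 17), (3, 17)]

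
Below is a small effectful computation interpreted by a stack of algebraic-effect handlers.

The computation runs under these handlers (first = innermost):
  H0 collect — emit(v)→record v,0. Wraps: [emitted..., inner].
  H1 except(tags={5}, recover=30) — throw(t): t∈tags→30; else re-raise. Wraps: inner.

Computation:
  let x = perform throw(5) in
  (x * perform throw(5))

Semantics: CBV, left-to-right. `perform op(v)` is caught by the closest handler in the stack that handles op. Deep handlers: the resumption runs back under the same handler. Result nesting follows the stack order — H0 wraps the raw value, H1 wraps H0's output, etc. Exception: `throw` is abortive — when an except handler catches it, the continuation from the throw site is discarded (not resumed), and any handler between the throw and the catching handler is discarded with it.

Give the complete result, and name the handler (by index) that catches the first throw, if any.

Answer: 30 ; first throw caught by: H1

Evaluation trace:
throw(5) @ H1 caught ⇒ 30
= 30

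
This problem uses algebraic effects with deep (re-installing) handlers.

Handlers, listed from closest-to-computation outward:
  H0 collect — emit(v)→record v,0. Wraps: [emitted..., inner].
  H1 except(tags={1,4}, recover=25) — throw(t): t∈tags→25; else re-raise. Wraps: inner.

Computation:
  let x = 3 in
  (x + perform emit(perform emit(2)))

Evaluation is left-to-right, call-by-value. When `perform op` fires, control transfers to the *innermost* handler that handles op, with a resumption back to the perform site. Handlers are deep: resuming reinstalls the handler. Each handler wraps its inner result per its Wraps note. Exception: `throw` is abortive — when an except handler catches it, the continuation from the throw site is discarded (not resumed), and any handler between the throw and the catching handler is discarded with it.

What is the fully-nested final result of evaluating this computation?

Step-by-step:
emit(2) @ H0 ⇒ out+=2
emit(0) @ H0 ⇒ out+=0
H0 returns [2, 0, 3]
H1 returns [2, 0, 3]
= [2, 0, 3]

Answer: [2, 0, 3]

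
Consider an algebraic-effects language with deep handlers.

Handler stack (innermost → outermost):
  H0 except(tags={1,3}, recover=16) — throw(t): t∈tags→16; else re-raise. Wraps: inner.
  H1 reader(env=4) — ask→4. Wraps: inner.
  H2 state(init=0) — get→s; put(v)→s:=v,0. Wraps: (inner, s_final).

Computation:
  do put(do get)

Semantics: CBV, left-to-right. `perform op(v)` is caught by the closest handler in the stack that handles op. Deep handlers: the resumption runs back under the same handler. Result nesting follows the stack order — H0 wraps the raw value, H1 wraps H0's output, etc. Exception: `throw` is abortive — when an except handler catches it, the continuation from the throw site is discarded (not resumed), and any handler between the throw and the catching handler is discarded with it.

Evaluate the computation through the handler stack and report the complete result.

Answer: (0, 0)

Step-by-step:
get @ H2 ⇒ 0
put(0) @ H2 ⇒ s:=0
H0 returns 0
H1 returns 0
H2 returns (0, 0)
= (0, 0)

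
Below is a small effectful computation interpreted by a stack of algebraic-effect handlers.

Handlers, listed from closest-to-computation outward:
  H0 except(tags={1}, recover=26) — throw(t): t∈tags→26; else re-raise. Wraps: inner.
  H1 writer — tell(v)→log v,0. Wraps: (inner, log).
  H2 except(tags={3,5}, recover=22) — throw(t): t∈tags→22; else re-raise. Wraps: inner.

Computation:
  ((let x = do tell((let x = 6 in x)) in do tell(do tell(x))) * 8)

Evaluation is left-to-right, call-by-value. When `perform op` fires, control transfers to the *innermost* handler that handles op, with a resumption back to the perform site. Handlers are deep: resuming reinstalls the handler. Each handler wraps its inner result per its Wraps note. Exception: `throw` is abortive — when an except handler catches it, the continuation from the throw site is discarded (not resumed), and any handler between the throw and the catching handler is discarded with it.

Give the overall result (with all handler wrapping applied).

Evaluation trace:
tell(6) @ H1 ⇒ log+=6
tell(0) @ H1 ⇒ log+=0
tell(0) @ H1 ⇒ log+=0
H0 returns 0
H1 returns (0, (6, 0, 0))
H2 returns (0, (6, 0, 0))
= (0, (6, 0, 0))

Answer: (0, (6, 0, 0))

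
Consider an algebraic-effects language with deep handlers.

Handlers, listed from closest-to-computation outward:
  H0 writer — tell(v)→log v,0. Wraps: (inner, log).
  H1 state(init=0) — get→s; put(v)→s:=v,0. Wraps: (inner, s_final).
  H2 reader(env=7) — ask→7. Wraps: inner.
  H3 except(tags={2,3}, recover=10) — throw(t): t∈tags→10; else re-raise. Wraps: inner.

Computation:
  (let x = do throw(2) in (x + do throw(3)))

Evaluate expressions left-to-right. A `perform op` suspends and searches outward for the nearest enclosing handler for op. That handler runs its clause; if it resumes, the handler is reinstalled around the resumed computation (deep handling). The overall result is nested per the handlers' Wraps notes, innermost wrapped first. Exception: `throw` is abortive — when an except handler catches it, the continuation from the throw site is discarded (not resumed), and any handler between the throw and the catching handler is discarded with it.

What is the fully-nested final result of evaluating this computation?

Evaluation trace:
throw(2) @ H3 caught ⇒ 10
= 10

Answer: 10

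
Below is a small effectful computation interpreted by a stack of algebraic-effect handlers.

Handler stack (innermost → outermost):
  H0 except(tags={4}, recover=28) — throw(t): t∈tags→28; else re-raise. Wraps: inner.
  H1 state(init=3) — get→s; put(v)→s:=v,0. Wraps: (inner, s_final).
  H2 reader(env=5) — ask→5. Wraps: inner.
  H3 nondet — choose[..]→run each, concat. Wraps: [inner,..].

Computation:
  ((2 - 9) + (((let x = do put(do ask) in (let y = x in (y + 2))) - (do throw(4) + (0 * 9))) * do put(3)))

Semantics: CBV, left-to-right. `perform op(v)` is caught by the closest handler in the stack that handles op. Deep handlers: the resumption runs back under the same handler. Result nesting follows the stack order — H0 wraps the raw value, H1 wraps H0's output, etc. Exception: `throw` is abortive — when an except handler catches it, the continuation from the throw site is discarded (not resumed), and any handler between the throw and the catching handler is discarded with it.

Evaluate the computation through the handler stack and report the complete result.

Answer: [(28, 5)]

Evaluation trace:
ask @ H2 ⇒ 5
put(5) @ H1 ⇒ s:=5
throw(4) @ H0 caught ⇒ 28
H1 returns (28, 5)
H2 returns (28, 5)
H3 returns [(28, 5)]
= [(28, 5)]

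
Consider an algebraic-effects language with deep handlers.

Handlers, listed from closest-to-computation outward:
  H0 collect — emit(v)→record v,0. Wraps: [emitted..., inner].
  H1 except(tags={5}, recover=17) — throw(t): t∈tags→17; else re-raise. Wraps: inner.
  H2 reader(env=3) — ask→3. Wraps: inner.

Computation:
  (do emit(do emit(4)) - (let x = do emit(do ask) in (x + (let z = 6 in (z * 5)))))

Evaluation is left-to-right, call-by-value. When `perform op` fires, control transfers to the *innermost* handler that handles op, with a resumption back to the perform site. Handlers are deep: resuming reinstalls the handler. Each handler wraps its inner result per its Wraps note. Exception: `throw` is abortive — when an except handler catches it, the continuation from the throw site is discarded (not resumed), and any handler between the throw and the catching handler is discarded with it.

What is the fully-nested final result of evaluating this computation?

Answer: [4, 0, 3, -30]

Evaluation trace:
emit(4) @ H0 ⇒ out+=4
emit(0) @ H0 ⇒ out+=0
ask @ H2 ⇒ 3
emit(3) @ H0 ⇒ out+=3
H0 returns [4, 0, 3, -30]
H1 returns [4, 0, 3, -30]
H2 returns [4, 0, 3, -30]
= [4, 0, 3, -30]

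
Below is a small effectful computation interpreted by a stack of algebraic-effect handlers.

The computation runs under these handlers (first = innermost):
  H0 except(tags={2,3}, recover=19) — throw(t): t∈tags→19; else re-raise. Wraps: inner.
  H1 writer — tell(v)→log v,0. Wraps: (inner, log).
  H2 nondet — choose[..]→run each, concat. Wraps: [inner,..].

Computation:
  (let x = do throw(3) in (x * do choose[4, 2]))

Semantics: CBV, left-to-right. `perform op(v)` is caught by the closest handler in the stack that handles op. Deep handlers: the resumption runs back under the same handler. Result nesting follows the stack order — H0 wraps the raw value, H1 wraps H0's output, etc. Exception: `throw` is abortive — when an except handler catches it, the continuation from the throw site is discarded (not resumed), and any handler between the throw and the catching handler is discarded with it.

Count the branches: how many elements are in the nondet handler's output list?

Evaluation trace:
throw(3) @ H0 caught ⇒ 19
H1 returns (19, ())
H2 returns [(19, ())]
= [(19, ())]

Answer: 1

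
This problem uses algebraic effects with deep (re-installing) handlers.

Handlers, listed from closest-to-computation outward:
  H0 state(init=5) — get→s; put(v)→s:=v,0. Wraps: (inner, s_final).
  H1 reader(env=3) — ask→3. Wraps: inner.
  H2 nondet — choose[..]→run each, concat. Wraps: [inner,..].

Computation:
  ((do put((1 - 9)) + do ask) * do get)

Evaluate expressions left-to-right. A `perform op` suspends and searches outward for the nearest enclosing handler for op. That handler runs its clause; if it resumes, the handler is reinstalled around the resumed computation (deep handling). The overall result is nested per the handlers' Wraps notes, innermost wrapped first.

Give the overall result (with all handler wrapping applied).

Answer: [(-24, -8)]

Step-by-step:
put(-8) @ H0 ⇒ s:=-8
ask @ H1 ⇒ 3
get @ H0 ⇒ -8
H0 returns (-24, -8)
H1 returns (-24, -8)
H2 returns [(-24, -8)]
= [(-24, -8)]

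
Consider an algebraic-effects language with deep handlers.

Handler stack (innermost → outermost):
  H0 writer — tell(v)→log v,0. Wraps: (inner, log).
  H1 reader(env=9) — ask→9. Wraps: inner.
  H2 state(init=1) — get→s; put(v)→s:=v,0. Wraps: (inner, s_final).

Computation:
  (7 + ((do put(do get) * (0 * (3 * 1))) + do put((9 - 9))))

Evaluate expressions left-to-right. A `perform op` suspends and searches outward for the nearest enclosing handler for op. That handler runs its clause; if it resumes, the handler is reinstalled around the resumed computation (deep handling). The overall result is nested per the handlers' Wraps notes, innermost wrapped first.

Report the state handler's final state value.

Answer: 0

Step-by-step:
get @ H2 ⇒ 1
put(1) @ H2 ⇒ s:=1
put(0) @ H2 ⇒ s:=0
H0 returns (7, ())
H1 returns (7, ())
H2 returns ((7, ()), 0)
= ((7, ()), 0)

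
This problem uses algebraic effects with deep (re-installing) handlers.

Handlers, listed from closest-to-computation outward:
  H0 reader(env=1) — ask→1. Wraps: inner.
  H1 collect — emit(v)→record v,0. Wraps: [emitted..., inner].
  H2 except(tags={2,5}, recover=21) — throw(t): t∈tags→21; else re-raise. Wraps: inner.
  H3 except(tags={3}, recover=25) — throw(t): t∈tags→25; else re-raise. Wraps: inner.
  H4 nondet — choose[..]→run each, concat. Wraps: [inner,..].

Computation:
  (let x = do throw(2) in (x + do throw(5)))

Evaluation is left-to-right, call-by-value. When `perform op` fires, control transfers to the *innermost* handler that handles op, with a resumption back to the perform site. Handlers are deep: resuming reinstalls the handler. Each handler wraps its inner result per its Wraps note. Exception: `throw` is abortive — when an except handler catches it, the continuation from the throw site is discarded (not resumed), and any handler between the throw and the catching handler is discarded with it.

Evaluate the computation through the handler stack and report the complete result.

Step-by-step:
throw(2) @ H2 caught ⇒ 21
H3 returns 21
H4 returns [21]
= [21]

Answer: [21]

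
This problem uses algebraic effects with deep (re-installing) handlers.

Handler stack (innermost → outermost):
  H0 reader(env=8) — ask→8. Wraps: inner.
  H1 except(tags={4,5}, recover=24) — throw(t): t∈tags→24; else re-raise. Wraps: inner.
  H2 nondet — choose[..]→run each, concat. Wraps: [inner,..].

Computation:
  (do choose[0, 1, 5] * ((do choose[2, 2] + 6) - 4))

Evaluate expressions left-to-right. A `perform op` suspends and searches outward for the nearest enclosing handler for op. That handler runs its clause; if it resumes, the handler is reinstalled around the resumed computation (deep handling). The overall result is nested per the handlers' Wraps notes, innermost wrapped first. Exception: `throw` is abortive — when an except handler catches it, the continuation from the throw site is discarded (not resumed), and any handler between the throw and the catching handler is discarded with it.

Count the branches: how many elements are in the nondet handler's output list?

Answer: 6

Working:
choose[0, 1, 5] @ H2
  branch[0] choose=0:
    choose[2, 2] @ H2
      branch[0] choose=2:
        H0 returns 0
        H1 returns 0
        H2 returns [0]
      branch[1] choose=2:
        H0 returns 0
        H1 returns 0
        H2 returns [0]
  branch[1] choose=1:
    choose[2, 2] @ H2
      branch[0] choose=2:
        H0 returns 4
        H1 returns 4
        H2 returns [4]
      branch[1] choose=2:
        H0 returns 4
        H1 returns 4
        H2 returns [4]
  branch[2] choose=5:
    choose[2, 2] @ H2
      branch[0] choose=2:
        H0 returns 20
        H1 returns 20
        H2 returns [20]
      branch[1] choose=2:
        H0 returns 20
        H1 returns 20
        H2 returns [20]
= [0, 0, 4, 4, 20, 20]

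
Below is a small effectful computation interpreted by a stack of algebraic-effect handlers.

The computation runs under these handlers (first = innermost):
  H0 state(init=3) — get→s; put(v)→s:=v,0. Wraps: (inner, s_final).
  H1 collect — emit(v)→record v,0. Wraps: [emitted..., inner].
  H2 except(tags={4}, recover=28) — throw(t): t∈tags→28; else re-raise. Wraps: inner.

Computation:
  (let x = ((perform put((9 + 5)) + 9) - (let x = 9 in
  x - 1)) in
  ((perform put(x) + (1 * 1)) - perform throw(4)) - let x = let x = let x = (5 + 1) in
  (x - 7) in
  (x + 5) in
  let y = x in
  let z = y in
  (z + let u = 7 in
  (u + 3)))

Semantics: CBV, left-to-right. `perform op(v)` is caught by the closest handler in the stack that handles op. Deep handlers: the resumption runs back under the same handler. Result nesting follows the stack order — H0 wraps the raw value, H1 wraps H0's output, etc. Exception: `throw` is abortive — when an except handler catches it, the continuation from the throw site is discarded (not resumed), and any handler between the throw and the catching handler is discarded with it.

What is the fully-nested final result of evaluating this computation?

Working:
put(14) @ H0 ⇒ s:=14
put(1) @ H0 ⇒ s:=1
throw(4) @ H2 caught ⇒ 28
= 28

Answer: 28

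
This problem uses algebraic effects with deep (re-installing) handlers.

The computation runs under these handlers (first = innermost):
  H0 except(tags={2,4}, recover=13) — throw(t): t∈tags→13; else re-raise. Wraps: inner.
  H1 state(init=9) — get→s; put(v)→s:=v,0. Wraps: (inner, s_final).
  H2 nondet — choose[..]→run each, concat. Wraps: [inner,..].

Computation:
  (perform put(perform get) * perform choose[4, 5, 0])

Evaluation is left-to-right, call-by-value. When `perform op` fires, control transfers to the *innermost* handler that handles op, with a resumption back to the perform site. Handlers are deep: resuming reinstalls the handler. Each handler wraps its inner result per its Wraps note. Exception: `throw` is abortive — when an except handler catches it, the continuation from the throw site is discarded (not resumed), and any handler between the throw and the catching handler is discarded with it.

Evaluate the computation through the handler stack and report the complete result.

Answer: [(0, 9), (0, 9), (0, 9)]

Step-by-step:
get @ H1 ⇒ 9
put(9) @ H1 ⇒ s:=9
choose[4, 5, 0] @ H2
  branch[0] choose=4:
    H0 returns 0
    H1 returns (0, 9)
    H2 returns [(0, 9)]
  branch[1] choose=5:
    H0 returns 0
    H1 returns (0, 9)
    H2 returns [(0, 9)]
  branch[2] choose=0:
    H0 returns 0
    H1 returns (0, 9)
    H2 returns [(0, 9)]
= [(0, 9), (0, 9), (0, 9)]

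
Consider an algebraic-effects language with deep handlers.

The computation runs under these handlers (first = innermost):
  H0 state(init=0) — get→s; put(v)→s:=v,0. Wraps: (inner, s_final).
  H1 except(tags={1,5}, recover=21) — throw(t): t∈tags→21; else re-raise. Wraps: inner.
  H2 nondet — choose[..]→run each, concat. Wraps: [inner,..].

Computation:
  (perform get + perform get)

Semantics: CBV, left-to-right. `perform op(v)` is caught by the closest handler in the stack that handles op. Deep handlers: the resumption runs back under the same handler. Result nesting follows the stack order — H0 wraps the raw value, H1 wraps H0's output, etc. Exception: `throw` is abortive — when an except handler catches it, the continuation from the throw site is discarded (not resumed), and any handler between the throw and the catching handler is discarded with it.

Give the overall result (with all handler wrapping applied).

Answer: [(0, 0)]

Evaluation trace:
get @ H0 ⇒ 0
get @ H0 ⇒ 0
H0 returns (0, 0)
H1 returns (0, 0)
H2 returns [(0, 0)]
= [(0, 0)]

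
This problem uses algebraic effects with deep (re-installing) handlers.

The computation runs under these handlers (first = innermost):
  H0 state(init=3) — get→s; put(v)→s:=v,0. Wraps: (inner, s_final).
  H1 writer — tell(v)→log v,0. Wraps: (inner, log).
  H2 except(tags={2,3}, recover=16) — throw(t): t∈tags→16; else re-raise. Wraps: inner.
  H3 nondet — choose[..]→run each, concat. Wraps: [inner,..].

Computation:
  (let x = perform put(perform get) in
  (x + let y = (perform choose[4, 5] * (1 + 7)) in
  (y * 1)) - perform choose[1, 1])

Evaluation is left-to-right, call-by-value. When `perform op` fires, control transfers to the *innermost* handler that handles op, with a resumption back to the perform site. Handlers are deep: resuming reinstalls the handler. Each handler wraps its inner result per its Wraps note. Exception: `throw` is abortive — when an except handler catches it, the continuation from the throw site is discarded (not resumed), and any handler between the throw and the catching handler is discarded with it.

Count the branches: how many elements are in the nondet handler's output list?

Answer: 4

Working:
get @ H0 ⇒ 3
put(3) @ H0 ⇒ s:=3
choose[4, 5] @ H3
  branch[0] choose=4:
    choose[1, 1] @ H3
      branch[0] choose=1:
        H0 returns (31, 3)
        H1 returns ((31, 3), ())
        H2 returns ((31, 3), ())
        H3 returns [((31, 3), ())]
      branch[1] choose=1:
        H0 returns (31, 3)
        H1 returns ((31, 3), ())
        H2 returns ((31, 3), ())
        H3 returns [((31, 3), ())]
  branch[1] choose=5:
    choose[1, 1] @ H3
      branch[0] choose=1:
        H0 returns (39, 3)
        H1 returns ((39, 3), ())
        H2 returns ((39, 3), ())
        H3 returns [((39, 3), ())]
      branch[1] choose=1:
        H0 returns (39, 3)
        H1 returns ((39, 3), ())
        H2 returns ((39, 3), ())
        H3 returns [((39, 3), ())]
= [((31, 3), ()), ((31, 3), ()), ((39, 3), ()), ((39, 3), ())]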